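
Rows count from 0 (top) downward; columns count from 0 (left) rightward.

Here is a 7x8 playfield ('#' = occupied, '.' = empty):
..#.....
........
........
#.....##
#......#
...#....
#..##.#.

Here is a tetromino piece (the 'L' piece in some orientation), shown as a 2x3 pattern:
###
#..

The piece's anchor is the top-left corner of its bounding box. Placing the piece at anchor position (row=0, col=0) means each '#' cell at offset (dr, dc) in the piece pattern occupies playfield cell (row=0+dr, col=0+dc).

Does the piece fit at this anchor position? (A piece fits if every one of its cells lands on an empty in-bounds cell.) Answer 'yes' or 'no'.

Check each piece cell at anchor (0, 0):
  offset (0,0) -> (0,0): empty -> OK
  offset (0,1) -> (0,1): empty -> OK
  offset (0,2) -> (0,2): occupied ('#') -> FAIL
  offset (1,0) -> (1,0): empty -> OK
All cells valid: no

Answer: no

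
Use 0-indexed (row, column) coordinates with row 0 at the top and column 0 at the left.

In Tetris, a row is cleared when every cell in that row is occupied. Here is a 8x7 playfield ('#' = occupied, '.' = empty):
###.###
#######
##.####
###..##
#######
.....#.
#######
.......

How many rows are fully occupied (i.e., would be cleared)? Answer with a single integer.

Check each row:
  row 0: 1 empty cell -> not full
  row 1: 0 empty cells -> FULL (clear)
  row 2: 1 empty cell -> not full
  row 3: 2 empty cells -> not full
  row 4: 0 empty cells -> FULL (clear)
  row 5: 6 empty cells -> not full
  row 6: 0 empty cells -> FULL (clear)
  row 7: 7 empty cells -> not full
Total rows cleared: 3

Answer: 3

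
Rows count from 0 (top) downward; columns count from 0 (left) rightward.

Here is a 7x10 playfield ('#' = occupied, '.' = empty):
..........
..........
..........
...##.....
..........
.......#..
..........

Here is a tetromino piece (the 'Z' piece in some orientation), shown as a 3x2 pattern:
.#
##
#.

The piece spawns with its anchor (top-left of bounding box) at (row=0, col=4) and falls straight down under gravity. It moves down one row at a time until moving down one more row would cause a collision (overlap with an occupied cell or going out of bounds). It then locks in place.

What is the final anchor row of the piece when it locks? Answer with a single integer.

Answer: 0

Derivation:
Spawn at (row=0, col=4). Try each row:
  row 0: fits
  row 1: blocked -> lock at row 0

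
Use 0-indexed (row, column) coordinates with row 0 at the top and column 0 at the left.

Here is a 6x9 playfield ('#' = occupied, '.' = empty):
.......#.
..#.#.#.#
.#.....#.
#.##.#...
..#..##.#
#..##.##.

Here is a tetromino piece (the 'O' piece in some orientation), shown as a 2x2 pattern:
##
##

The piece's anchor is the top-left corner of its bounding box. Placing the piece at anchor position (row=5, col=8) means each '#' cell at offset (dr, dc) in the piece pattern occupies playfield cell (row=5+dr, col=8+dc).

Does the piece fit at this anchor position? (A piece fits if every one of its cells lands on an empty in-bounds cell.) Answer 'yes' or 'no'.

Check each piece cell at anchor (5, 8):
  offset (0,0) -> (5,8): empty -> OK
  offset (0,1) -> (5,9): out of bounds -> FAIL
  offset (1,0) -> (6,8): out of bounds -> FAIL
  offset (1,1) -> (6,9): out of bounds -> FAIL
All cells valid: no

Answer: no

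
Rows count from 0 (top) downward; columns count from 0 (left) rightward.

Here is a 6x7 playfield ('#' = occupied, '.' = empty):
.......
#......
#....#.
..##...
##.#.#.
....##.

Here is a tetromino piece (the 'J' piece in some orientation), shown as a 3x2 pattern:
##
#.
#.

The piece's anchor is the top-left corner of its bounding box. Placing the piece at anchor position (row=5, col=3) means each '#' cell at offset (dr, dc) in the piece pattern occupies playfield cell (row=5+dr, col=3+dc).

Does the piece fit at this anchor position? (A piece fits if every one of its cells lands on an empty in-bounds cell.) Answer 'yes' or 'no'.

Check each piece cell at anchor (5, 3):
  offset (0,0) -> (5,3): empty -> OK
  offset (0,1) -> (5,4): occupied ('#') -> FAIL
  offset (1,0) -> (6,3): out of bounds -> FAIL
  offset (2,0) -> (7,3): out of bounds -> FAIL
All cells valid: no

Answer: no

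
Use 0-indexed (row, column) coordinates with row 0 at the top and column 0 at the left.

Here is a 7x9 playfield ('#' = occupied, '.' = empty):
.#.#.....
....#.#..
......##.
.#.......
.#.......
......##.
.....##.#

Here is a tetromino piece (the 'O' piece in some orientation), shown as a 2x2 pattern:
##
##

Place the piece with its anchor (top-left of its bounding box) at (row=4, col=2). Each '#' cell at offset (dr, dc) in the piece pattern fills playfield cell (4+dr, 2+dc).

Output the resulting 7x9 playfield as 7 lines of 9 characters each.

Answer: .#.#.....
....#.#..
......##.
.#.......
.###.....
..##..##.
.....##.#

Derivation:
Fill (4+0,2+0) = (4,2)
Fill (4+0,2+1) = (4,3)
Fill (4+1,2+0) = (5,2)
Fill (4+1,2+1) = (5,3)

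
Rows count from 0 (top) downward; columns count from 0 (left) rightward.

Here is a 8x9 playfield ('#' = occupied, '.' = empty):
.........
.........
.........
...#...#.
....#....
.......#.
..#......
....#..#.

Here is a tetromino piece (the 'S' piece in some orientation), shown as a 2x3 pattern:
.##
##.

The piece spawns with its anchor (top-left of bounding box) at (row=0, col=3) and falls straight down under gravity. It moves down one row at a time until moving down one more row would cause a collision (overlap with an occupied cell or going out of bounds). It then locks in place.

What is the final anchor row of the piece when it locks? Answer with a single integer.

Spawn at (row=0, col=3). Try each row:
  row 0: fits
  row 1: fits
  row 2: blocked -> lock at row 1

Answer: 1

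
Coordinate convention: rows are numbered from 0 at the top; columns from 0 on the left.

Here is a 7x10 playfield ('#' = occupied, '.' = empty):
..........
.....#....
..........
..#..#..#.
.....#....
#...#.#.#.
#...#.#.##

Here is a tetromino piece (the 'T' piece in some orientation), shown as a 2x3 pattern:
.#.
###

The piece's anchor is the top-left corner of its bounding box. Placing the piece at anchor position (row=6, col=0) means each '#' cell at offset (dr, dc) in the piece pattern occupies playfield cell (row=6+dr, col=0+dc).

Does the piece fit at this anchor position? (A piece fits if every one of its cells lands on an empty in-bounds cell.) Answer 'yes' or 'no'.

Check each piece cell at anchor (6, 0):
  offset (0,1) -> (6,1): empty -> OK
  offset (1,0) -> (7,0): out of bounds -> FAIL
  offset (1,1) -> (7,1): out of bounds -> FAIL
  offset (1,2) -> (7,2): out of bounds -> FAIL
All cells valid: no

Answer: no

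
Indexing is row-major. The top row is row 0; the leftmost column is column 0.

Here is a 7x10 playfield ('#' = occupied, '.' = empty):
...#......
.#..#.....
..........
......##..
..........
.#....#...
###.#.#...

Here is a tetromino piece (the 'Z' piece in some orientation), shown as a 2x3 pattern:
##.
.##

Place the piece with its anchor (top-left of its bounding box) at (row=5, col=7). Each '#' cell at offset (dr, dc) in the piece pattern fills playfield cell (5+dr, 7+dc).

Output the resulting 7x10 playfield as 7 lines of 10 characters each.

Fill (5+0,7+0) = (5,7)
Fill (5+0,7+1) = (5,8)
Fill (5+1,7+1) = (6,8)
Fill (5+1,7+2) = (6,9)

Answer: ...#......
.#..#.....
..........
......##..
..........
.#....###.
###.#.#.##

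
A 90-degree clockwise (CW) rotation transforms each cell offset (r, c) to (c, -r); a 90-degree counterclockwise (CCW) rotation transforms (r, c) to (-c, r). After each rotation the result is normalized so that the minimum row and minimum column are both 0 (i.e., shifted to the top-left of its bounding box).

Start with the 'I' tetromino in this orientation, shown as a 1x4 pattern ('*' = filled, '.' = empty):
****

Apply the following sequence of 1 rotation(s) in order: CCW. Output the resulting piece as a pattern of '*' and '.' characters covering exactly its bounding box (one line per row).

Answer: *
*
*
*

Derivation:
Start:
****
After rotation 1 (CCW):
*
*
*
*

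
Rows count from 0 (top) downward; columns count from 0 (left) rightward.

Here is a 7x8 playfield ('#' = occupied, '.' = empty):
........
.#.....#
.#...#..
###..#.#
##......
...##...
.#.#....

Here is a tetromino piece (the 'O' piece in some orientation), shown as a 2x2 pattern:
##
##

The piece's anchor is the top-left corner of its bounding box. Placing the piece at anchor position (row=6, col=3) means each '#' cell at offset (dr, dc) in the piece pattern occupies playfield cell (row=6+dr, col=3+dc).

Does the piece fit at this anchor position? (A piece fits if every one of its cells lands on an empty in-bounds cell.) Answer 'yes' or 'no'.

Check each piece cell at anchor (6, 3):
  offset (0,0) -> (6,3): occupied ('#') -> FAIL
  offset (0,1) -> (6,4): empty -> OK
  offset (1,0) -> (7,3): out of bounds -> FAIL
  offset (1,1) -> (7,4): out of bounds -> FAIL
All cells valid: no

Answer: no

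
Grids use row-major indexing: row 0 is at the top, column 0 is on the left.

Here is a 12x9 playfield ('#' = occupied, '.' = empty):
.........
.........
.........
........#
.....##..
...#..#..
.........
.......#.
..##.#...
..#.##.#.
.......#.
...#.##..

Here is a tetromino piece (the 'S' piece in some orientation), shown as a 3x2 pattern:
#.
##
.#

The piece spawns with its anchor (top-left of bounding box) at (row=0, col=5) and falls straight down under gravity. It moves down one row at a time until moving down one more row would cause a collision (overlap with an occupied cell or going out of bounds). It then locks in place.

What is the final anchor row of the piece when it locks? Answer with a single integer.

Answer: 1

Derivation:
Spawn at (row=0, col=5). Try each row:
  row 0: fits
  row 1: fits
  row 2: blocked -> lock at row 1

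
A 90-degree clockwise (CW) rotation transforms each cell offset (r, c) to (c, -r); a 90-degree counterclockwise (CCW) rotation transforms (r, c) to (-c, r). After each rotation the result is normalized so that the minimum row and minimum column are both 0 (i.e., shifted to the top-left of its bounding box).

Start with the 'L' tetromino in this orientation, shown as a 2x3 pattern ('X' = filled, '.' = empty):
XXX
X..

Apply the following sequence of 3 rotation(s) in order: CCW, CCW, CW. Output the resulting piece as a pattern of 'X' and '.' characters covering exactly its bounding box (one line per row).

Start:
XXX
X..
After rotation 1 (CCW):
X.
X.
XX
After rotation 2 (CCW):
..X
XXX
After rotation 3 (CW):
X.
X.
XX

Answer: X.
X.
XX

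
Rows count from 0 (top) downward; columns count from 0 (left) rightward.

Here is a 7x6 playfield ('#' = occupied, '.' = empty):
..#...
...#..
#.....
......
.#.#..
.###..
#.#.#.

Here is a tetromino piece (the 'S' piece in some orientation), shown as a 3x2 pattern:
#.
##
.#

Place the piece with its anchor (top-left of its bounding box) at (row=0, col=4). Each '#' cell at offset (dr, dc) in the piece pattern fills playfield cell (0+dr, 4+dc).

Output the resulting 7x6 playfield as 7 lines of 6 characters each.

Answer: ..#.#.
...###
#....#
......
.#.#..
.###..
#.#.#.

Derivation:
Fill (0+0,4+0) = (0,4)
Fill (0+1,4+0) = (1,4)
Fill (0+1,4+1) = (1,5)
Fill (0+2,4+1) = (2,5)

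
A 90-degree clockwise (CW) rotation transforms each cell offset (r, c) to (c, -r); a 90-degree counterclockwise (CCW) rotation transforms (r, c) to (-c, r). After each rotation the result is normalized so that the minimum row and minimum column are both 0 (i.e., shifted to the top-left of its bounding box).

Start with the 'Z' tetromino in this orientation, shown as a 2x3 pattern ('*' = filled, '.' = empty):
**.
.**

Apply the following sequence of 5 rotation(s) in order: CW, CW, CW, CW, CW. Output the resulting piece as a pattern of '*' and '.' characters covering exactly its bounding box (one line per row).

Start:
**.
.**
After rotation 1 (CW):
.*
**
*.
After rotation 2 (CW):
**.
.**
After rotation 3 (CW):
.*
**
*.
After rotation 4 (CW):
**.
.**
After rotation 5 (CW):
.*
**
*.

Answer: .*
**
*.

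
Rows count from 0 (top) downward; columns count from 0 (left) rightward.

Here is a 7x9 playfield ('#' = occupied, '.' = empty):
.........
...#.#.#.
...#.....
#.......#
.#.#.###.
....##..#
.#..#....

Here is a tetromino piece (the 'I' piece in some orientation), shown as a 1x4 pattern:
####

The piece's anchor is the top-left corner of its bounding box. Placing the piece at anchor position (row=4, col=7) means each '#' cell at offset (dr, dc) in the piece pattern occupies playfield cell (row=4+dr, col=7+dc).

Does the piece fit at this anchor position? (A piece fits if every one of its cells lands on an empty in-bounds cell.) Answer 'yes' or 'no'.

Check each piece cell at anchor (4, 7):
  offset (0,0) -> (4,7): occupied ('#') -> FAIL
  offset (0,1) -> (4,8): empty -> OK
  offset (0,2) -> (4,9): out of bounds -> FAIL
  offset (0,3) -> (4,10): out of bounds -> FAIL
All cells valid: no

Answer: no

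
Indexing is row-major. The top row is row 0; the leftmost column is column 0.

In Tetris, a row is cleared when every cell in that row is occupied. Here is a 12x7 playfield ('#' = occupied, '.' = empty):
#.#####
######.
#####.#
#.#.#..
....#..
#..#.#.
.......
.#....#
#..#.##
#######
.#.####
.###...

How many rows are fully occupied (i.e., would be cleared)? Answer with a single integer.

Answer: 1

Derivation:
Check each row:
  row 0: 1 empty cell -> not full
  row 1: 1 empty cell -> not full
  row 2: 1 empty cell -> not full
  row 3: 4 empty cells -> not full
  row 4: 6 empty cells -> not full
  row 5: 4 empty cells -> not full
  row 6: 7 empty cells -> not full
  row 7: 5 empty cells -> not full
  row 8: 3 empty cells -> not full
  row 9: 0 empty cells -> FULL (clear)
  row 10: 2 empty cells -> not full
  row 11: 4 empty cells -> not full
Total rows cleared: 1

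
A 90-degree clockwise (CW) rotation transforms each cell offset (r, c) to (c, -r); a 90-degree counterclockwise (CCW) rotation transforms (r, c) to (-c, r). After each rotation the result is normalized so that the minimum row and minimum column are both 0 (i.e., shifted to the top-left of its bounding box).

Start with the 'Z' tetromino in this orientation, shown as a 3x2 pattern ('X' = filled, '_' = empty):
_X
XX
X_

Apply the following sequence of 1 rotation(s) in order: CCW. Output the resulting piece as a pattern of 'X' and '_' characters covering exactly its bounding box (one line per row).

Answer: XX_
_XX

Derivation:
Start:
_X
XX
X_
After rotation 1 (CCW):
XX_
_XX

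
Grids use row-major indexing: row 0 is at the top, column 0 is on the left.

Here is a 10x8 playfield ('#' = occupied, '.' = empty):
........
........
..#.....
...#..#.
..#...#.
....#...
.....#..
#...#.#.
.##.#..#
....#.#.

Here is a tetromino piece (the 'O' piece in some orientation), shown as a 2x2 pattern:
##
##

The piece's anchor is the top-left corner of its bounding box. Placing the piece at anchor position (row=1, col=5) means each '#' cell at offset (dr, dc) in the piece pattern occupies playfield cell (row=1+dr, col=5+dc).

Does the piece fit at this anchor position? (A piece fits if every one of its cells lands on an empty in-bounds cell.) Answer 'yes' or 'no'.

Check each piece cell at anchor (1, 5):
  offset (0,0) -> (1,5): empty -> OK
  offset (0,1) -> (1,6): empty -> OK
  offset (1,0) -> (2,5): empty -> OK
  offset (1,1) -> (2,6): empty -> OK
All cells valid: yes

Answer: yes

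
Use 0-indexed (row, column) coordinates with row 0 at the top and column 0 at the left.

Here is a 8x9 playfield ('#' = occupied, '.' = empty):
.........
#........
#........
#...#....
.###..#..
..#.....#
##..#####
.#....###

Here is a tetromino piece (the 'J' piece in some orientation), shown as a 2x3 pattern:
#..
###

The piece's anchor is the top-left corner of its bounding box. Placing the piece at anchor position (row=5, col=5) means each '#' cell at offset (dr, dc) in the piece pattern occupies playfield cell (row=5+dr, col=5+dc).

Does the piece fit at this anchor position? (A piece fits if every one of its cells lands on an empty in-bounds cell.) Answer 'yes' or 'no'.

Check each piece cell at anchor (5, 5):
  offset (0,0) -> (5,5): empty -> OK
  offset (1,0) -> (6,5): occupied ('#') -> FAIL
  offset (1,1) -> (6,6): occupied ('#') -> FAIL
  offset (1,2) -> (6,7): occupied ('#') -> FAIL
All cells valid: no

Answer: no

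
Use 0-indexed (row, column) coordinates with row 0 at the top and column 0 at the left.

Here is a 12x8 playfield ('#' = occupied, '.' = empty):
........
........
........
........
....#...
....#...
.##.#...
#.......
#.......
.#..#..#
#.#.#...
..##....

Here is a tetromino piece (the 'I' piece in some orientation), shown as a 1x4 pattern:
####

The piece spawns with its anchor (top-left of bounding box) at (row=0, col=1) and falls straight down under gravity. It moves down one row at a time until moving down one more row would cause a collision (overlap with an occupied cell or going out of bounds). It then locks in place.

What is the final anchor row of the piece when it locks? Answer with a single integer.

Answer: 3

Derivation:
Spawn at (row=0, col=1). Try each row:
  row 0: fits
  row 1: fits
  row 2: fits
  row 3: fits
  row 4: blocked -> lock at row 3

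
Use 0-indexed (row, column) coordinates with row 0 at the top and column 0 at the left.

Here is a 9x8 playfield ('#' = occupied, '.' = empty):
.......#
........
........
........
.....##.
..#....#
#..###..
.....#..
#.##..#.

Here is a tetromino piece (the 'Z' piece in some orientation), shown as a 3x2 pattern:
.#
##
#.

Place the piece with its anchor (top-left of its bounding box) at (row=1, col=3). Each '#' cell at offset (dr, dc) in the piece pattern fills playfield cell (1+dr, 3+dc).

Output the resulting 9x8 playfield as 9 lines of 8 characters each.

Answer: .......#
....#...
...##...
...#....
.....##.
..#....#
#..###..
.....#..
#.##..#.

Derivation:
Fill (1+0,3+1) = (1,4)
Fill (1+1,3+0) = (2,3)
Fill (1+1,3+1) = (2,4)
Fill (1+2,3+0) = (3,3)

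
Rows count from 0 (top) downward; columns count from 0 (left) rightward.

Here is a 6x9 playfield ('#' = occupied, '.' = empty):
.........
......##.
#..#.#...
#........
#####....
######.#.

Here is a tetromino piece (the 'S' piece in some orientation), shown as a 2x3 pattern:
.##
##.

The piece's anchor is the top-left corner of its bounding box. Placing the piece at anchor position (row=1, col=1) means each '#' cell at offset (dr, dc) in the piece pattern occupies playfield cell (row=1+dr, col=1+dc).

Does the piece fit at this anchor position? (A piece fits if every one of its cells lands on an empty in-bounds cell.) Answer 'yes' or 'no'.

Check each piece cell at anchor (1, 1):
  offset (0,1) -> (1,2): empty -> OK
  offset (0,2) -> (1,3): empty -> OK
  offset (1,0) -> (2,1): empty -> OK
  offset (1,1) -> (2,2): empty -> OK
All cells valid: yes

Answer: yes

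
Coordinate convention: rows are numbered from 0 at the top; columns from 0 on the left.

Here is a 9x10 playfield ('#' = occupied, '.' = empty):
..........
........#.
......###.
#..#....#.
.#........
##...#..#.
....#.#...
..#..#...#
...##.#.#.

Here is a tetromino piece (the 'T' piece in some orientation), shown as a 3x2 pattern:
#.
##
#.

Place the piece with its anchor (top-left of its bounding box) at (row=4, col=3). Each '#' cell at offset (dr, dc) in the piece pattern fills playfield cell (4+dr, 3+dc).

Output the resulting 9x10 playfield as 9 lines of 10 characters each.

Fill (4+0,3+0) = (4,3)
Fill (4+1,3+0) = (5,3)
Fill (4+1,3+1) = (5,4)
Fill (4+2,3+0) = (6,3)

Answer: ..........
........#.
......###.
#..#....#.
.#.#......
##.###..#.
...##.#...
..#..#...#
...##.#.#.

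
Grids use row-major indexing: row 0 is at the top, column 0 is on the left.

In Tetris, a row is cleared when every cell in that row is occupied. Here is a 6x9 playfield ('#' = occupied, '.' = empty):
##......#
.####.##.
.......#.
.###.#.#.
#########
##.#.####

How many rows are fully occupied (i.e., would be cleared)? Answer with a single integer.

Check each row:
  row 0: 6 empty cells -> not full
  row 1: 3 empty cells -> not full
  row 2: 8 empty cells -> not full
  row 3: 4 empty cells -> not full
  row 4: 0 empty cells -> FULL (clear)
  row 5: 2 empty cells -> not full
Total rows cleared: 1

Answer: 1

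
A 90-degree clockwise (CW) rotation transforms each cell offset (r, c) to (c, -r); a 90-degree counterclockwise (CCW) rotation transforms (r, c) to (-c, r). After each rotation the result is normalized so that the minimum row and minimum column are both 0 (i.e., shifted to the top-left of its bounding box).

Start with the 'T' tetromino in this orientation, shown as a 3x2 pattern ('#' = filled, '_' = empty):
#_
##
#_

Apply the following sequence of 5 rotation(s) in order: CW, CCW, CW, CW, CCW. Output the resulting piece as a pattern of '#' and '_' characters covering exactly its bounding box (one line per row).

Start:
#_
##
#_
After rotation 1 (CW):
###
_#_
After rotation 2 (CCW):
#_
##
#_
After rotation 3 (CW):
###
_#_
After rotation 4 (CW):
_#
##
_#
After rotation 5 (CCW):
###
_#_

Answer: ###
_#_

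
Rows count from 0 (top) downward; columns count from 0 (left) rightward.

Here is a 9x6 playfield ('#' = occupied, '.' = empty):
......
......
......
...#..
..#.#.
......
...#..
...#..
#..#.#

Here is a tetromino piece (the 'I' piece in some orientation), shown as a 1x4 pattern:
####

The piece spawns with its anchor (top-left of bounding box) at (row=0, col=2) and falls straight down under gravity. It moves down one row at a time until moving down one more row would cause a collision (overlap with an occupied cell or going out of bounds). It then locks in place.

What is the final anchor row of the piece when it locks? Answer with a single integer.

Answer: 2

Derivation:
Spawn at (row=0, col=2). Try each row:
  row 0: fits
  row 1: fits
  row 2: fits
  row 3: blocked -> lock at row 2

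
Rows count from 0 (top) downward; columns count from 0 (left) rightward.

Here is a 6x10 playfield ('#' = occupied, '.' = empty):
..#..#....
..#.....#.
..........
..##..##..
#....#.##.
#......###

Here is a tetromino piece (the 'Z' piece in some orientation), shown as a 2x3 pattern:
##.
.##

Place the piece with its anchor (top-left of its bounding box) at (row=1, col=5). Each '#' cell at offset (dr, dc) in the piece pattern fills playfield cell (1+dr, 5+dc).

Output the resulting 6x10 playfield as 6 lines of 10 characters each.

Fill (1+0,5+0) = (1,5)
Fill (1+0,5+1) = (1,6)
Fill (1+1,5+1) = (2,6)
Fill (1+1,5+2) = (2,7)

Answer: ..#..#....
..#..##.#.
......##..
..##..##..
#....#.##.
#......###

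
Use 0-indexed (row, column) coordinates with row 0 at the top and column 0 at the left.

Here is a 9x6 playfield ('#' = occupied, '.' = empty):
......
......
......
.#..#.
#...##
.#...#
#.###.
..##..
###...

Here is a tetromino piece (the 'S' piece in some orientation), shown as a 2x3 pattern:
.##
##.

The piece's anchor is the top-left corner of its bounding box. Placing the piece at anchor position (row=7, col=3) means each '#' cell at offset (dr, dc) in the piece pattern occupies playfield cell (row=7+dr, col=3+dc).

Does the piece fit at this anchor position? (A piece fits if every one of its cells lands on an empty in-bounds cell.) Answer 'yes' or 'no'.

Check each piece cell at anchor (7, 3):
  offset (0,1) -> (7,4): empty -> OK
  offset (0,2) -> (7,5): empty -> OK
  offset (1,0) -> (8,3): empty -> OK
  offset (1,1) -> (8,4): empty -> OK
All cells valid: yes

Answer: yes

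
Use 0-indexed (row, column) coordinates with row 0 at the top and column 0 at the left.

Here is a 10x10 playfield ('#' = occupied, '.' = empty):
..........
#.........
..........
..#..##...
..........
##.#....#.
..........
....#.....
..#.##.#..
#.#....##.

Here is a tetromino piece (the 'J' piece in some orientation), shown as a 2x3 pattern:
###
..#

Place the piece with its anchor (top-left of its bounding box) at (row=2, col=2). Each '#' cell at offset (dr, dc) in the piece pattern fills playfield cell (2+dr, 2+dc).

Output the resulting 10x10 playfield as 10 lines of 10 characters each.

Answer: ..........
#.........
..###.....
..#.###...
..........
##.#....#.
..........
....#.....
..#.##.#..
#.#....##.

Derivation:
Fill (2+0,2+0) = (2,2)
Fill (2+0,2+1) = (2,3)
Fill (2+0,2+2) = (2,4)
Fill (2+1,2+2) = (3,4)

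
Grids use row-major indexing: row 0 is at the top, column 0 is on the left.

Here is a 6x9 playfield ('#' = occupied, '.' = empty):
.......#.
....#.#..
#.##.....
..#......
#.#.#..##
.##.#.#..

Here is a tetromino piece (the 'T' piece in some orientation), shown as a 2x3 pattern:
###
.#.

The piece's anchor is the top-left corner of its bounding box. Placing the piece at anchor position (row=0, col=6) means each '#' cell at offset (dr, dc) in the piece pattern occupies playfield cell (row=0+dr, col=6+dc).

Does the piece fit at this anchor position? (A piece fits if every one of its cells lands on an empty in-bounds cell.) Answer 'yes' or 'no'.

Check each piece cell at anchor (0, 6):
  offset (0,0) -> (0,6): empty -> OK
  offset (0,1) -> (0,7): occupied ('#') -> FAIL
  offset (0,2) -> (0,8): empty -> OK
  offset (1,1) -> (1,7): empty -> OK
All cells valid: no

Answer: no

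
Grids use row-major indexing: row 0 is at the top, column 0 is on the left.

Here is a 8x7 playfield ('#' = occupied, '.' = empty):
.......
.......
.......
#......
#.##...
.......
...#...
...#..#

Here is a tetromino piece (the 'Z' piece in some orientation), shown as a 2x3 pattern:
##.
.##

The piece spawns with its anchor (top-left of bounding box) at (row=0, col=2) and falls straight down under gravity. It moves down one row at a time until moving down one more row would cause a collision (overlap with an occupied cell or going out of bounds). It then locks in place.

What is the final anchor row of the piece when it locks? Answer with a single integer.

Answer: 2

Derivation:
Spawn at (row=0, col=2). Try each row:
  row 0: fits
  row 1: fits
  row 2: fits
  row 3: blocked -> lock at row 2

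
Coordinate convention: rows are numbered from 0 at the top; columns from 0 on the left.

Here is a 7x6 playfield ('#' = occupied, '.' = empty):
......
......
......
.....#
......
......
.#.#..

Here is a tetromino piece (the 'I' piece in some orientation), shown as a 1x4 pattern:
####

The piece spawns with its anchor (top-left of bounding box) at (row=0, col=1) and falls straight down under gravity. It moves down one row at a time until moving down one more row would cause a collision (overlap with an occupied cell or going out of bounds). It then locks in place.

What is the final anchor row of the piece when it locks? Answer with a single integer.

Spawn at (row=0, col=1). Try each row:
  row 0: fits
  row 1: fits
  row 2: fits
  row 3: fits
  row 4: fits
  row 5: fits
  row 6: blocked -> lock at row 5

Answer: 5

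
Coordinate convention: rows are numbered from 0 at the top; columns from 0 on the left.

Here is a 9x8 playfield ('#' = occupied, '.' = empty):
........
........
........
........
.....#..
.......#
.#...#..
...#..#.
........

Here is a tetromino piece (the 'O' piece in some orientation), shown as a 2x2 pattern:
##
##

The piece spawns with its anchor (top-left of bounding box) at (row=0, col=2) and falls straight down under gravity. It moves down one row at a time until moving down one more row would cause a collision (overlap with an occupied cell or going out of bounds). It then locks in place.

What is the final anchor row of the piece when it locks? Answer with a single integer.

Answer: 5

Derivation:
Spawn at (row=0, col=2). Try each row:
  row 0: fits
  row 1: fits
  row 2: fits
  row 3: fits
  row 4: fits
  row 5: fits
  row 6: blocked -> lock at row 5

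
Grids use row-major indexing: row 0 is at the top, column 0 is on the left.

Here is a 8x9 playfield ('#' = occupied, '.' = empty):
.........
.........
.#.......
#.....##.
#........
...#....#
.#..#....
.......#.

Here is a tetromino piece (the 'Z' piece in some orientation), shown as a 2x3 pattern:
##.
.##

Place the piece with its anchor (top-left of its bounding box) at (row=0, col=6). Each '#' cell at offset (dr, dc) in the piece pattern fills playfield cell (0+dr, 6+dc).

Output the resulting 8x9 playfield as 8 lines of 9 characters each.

Fill (0+0,6+0) = (0,6)
Fill (0+0,6+1) = (0,7)
Fill (0+1,6+1) = (1,7)
Fill (0+1,6+2) = (1,8)

Answer: ......##.
.......##
.#.......
#.....##.
#........
...#....#
.#..#....
.......#.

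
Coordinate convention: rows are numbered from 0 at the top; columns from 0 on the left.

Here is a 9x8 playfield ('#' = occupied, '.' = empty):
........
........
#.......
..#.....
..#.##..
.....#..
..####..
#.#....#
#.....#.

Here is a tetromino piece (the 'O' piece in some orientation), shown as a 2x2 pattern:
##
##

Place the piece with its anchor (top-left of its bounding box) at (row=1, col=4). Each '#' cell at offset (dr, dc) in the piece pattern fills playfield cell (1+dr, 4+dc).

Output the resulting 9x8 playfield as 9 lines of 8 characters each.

Answer: ........
....##..
#...##..
..#.....
..#.##..
.....#..
..####..
#.#....#
#.....#.

Derivation:
Fill (1+0,4+0) = (1,4)
Fill (1+0,4+1) = (1,5)
Fill (1+1,4+0) = (2,4)
Fill (1+1,4+1) = (2,5)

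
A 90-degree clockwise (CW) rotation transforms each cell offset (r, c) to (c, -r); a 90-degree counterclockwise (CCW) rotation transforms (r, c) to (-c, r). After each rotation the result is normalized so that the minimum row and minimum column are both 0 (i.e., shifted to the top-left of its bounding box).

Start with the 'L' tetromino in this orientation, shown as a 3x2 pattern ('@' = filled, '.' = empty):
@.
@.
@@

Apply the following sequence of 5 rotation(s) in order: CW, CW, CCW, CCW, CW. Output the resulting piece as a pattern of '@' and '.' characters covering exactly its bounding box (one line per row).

Start:
@.
@.
@@
After rotation 1 (CW):
@@@
@..
After rotation 2 (CW):
@@
.@
.@
After rotation 3 (CCW):
@@@
@..
After rotation 4 (CCW):
@.
@.
@@
After rotation 5 (CW):
@@@
@..

Answer: @@@
@..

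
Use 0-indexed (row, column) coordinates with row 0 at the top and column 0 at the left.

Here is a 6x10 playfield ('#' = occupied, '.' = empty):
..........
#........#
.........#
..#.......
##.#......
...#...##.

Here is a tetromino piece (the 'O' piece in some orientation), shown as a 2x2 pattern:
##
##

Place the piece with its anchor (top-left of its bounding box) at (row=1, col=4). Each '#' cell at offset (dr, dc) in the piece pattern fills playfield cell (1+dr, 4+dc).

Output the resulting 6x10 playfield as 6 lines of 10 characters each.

Fill (1+0,4+0) = (1,4)
Fill (1+0,4+1) = (1,5)
Fill (1+1,4+0) = (2,4)
Fill (1+1,4+1) = (2,5)

Answer: ..........
#...##...#
....##...#
..#.......
##.#......
...#...##.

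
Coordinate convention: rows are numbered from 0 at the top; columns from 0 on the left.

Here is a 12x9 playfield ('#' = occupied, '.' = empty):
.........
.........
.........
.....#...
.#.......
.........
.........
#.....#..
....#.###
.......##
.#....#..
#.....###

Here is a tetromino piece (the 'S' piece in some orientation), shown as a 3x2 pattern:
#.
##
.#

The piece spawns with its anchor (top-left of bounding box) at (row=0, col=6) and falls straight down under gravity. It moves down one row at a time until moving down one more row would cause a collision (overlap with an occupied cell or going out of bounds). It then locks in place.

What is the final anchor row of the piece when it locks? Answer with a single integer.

Answer: 5

Derivation:
Spawn at (row=0, col=6). Try each row:
  row 0: fits
  row 1: fits
  row 2: fits
  row 3: fits
  row 4: fits
  row 5: fits
  row 6: blocked -> lock at row 5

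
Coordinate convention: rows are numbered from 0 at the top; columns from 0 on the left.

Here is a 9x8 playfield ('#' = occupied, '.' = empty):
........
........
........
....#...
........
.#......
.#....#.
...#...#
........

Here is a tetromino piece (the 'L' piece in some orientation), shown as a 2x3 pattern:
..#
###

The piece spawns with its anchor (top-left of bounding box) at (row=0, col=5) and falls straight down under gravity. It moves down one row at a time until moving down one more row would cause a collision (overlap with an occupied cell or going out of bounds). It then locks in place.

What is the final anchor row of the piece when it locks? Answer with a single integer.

Spawn at (row=0, col=5). Try each row:
  row 0: fits
  row 1: fits
  row 2: fits
  row 3: fits
  row 4: fits
  row 5: blocked -> lock at row 4

Answer: 4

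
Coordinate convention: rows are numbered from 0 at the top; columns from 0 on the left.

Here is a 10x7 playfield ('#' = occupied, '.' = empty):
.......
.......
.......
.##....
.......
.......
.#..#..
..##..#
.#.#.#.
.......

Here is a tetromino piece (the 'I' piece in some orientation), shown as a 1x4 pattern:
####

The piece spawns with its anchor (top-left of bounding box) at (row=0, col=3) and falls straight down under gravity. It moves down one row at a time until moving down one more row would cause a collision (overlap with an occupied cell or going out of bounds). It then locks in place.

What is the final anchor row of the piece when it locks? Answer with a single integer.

Spawn at (row=0, col=3). Try each row:
  row 0: fits
  row 1: fits
  row 2: fits
  row 3: fits
  row 4: fits
  row 5: fits
  row 6: blocked -> lock at row 5

Answer: 5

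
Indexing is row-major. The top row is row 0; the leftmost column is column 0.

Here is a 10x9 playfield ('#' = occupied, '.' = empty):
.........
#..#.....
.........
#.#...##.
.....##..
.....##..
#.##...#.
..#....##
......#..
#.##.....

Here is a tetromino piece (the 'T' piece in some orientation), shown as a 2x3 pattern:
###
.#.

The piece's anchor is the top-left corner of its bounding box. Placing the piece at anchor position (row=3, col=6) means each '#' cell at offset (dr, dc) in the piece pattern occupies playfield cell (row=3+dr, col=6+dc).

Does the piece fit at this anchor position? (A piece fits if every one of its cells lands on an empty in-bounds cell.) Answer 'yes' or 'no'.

Check each piece cell at anchor (3, 6):
  offset (0,0) -> (3,6): occupied ('#') -> FAIL
  offset (0,1) -> (3,7): occupied ('#') -> FAIL
  offset (0,2) -> (3,8): empty -> OK
  offset (1,1) -> (4,7): empty -> OK
All cells valid: no

Answer: no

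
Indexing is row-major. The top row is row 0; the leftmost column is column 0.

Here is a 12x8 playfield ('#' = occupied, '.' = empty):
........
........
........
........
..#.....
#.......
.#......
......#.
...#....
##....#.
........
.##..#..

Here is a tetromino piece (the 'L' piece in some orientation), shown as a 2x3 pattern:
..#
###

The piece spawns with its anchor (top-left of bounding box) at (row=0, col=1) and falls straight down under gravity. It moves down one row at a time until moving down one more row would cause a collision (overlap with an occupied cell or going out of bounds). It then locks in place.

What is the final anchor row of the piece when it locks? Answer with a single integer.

Answer: 2

Derivation:
Spawn at (row=0, col=1). Try each row:
  row 0: fits
  row 1: fits
  row 2: fits
  row 3: blocked -> lock at row 2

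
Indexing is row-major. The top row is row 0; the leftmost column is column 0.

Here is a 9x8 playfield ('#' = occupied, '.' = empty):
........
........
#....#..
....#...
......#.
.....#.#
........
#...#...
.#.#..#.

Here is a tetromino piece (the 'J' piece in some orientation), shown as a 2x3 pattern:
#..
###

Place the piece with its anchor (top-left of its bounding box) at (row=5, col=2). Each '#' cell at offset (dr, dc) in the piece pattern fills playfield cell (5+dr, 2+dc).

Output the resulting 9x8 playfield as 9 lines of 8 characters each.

Answer: ........
........
#....#..
....#...
......#.
..#..#.#
..###...
#...#...
.#.#..#.

Derivation:
Fill (5+0,2+0) = (5,2)
Fill (5+1,2+0) = (6,2)
Fill (5+1,2+1) = (6,3)
Fill (5+1,2+2) = (6,4)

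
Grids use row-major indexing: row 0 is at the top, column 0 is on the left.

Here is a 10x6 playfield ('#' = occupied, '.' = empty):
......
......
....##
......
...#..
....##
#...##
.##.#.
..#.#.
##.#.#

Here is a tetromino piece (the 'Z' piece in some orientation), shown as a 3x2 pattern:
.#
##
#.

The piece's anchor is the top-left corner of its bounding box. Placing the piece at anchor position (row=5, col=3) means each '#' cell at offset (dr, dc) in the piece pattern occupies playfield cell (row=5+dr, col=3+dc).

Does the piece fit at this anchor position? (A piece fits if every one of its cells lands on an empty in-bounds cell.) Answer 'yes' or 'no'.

Check each piece cell at anchor (5, 3):
  offset (0,1) -> (5,4): occupied ('#') -> FAIL
  offset (1,0) -> (6,3): empty -> OK
  offset (1,1) -> (6,4): occupied ('#') -> FAIL
  offset (2,0) -> (7,3): empty -> OK
All cells valid: no

Answer: no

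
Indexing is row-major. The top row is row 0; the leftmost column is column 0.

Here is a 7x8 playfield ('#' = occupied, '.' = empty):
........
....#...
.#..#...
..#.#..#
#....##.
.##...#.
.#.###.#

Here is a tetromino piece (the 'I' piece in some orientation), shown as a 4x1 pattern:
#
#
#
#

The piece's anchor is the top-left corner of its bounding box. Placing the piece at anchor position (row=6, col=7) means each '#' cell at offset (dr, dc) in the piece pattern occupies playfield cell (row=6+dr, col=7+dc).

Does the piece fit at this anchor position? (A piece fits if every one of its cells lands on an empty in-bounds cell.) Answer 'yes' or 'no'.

Answer: no

Derivation:
Check each piece cell at anchor (6, 7):
  offset (0,0) -> (6,7): occupied ('#') -> FAIL
  offset (1,0) -> (7,7): out of bounds -> FAIL
  offset (2,0) -> (8,7): out of bounds -> FAIL
  offset (3,0) -> (9,7): out of bounds -> FAIL
All cells valid: no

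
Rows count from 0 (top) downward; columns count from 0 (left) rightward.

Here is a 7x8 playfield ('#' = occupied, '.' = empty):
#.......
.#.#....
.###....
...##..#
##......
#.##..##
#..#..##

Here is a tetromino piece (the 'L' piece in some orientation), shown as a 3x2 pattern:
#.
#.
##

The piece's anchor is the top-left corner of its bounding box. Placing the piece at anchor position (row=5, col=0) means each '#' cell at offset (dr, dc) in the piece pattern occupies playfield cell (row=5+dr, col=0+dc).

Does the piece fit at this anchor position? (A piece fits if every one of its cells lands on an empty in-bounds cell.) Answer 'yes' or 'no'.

Check each piece cell at anchor (5, 0):
  offset (0,0) -> (5,0): occupied ('#') -> FAIL
  offset (1,0) -> (6,0): occupied ('#') -> FAIL
  offset (2,0) -> (7,0): out of bounds -> FAIL
  offset (2,1) -> (7,1): out of bounds -> FAIL
All cells valid: no

Answer: no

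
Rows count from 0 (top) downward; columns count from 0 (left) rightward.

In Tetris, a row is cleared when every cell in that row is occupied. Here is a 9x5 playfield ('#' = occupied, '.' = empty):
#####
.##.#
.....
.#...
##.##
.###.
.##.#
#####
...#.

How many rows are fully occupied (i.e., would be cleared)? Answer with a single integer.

Answer: 2

Derivation:
Check each row:
  row 0: 0 empty cells -> FULL (clear)
  row 1: 2 empty cells -> not full
  row 2: 5 empty cells -> not full
  row 3: 4 empty cells -> not full
  row 4: 1 empty cell -> not full
  row 5: 2 empty cells -> not full
  row 6: 2 empty cells -> not full
  row 7: 0 empty cells -> FULL (clear)
  row 8: 4 empty cells -> not full
Total rows cleared: 2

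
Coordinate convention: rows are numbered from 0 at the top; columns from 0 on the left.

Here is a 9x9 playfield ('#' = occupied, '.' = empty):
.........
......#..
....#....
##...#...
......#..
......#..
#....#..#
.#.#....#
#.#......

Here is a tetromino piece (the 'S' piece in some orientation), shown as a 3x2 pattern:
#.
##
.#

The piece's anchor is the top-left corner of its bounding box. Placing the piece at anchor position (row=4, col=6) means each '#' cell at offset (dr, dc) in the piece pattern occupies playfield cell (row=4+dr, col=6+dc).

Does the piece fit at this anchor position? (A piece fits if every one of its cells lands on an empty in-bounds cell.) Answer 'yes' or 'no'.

Answer: no

Derivation:
Check each piece cell at anchor (4, 6):
  offset (0,0) -> (4,6): occupied ('#') -> FAIL
  offset (1,0) -> (5,6): occupied ('#') -> FAIL
  offset (1,1) -> (5,7): empty -> OK
  offset (2,1) -> (6,7): empty -> OK
All cells valid: no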